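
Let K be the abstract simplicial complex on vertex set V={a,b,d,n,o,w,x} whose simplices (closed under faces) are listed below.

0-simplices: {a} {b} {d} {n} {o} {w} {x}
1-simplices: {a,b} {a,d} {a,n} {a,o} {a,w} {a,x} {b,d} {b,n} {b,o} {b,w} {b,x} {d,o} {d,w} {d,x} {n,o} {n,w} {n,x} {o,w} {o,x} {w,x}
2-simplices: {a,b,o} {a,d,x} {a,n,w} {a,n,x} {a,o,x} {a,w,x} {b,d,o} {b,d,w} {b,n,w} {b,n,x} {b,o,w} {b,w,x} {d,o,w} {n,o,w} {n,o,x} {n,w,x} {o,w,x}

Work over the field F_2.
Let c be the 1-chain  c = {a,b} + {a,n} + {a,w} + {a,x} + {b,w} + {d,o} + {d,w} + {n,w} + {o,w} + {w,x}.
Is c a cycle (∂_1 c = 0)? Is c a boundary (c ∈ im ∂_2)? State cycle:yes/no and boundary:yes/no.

n_0=7 n_1=20 n_2=17  [Z2]
∂1: piv[ab,ad,an,ao,aw,ax] rk=6  ker:bd,bn,bo,bw,bx,do,dw,dx,no,nw,nx,ow,ox,wx
∂2: piv[abo,adx,anw,anx,aox,awx,bdo,bdw,bnw,bnx,bow,now,nox] rk=13  ker:bwx,dow,nwx,owx
∂1c = 0
c vs im∂2: reduces to 0 ⇒ boundary

cycle:yes boundary:yes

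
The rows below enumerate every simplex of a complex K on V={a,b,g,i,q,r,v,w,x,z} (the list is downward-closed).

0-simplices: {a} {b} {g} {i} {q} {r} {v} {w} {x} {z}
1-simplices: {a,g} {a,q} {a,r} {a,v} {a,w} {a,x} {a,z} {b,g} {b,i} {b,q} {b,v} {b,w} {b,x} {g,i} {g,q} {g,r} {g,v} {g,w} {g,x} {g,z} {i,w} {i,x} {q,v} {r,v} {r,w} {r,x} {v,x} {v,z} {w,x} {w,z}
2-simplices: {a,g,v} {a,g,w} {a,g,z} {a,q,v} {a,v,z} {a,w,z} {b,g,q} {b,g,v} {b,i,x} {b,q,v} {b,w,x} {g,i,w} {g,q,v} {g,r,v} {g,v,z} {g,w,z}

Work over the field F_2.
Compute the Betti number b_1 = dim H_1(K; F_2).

n_0=10 n_1=30 n_2=16  [Z2]
∂1: piv[ag,aq,ar,av,aw,ax,az,bg,bi] rk=9  ker:bq,bv,bw,bx,gi,gq,gr,gv,gw,gx,gz,iw,ix,qv,rv,rw,rx,vx,vz,wx,wz
∂2: piv[agv,agw,agz,aqv,avz,awz,bgq,bgv,bix,bqv,bwx,giw,grv] rk=13  ker:gqv,gvz,gwz
b_1=(30−9)−13=8

b_1=8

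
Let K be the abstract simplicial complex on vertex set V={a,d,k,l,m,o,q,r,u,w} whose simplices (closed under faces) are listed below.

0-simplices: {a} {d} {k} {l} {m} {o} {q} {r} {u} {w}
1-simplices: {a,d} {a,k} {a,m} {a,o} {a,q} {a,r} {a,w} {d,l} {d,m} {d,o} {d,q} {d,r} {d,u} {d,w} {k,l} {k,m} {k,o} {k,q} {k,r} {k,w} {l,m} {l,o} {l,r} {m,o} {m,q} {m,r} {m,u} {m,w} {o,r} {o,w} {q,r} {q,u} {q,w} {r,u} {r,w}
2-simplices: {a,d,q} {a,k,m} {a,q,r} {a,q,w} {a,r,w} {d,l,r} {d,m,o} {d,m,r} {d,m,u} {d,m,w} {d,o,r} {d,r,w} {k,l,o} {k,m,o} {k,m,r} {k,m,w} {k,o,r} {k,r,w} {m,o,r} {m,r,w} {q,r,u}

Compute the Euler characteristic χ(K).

χ(K)=-4

n_0=10 n_1=35 n_2=21
χ=+10−35+21=-4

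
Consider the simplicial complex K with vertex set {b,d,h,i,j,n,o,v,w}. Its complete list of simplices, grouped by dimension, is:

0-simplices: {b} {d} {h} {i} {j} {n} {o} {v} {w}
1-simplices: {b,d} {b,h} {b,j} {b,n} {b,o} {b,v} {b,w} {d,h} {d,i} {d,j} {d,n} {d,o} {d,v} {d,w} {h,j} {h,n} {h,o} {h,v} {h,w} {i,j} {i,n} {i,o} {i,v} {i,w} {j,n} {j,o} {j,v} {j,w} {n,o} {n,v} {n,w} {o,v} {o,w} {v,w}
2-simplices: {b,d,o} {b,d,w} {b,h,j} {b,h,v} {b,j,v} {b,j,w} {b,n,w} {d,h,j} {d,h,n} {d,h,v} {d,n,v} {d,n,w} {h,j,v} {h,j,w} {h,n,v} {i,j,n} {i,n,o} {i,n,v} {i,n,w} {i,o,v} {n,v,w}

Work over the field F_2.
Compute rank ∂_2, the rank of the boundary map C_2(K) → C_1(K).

n_0=9 n_1=34 n_2=21  [Z2]
∂1: piv[bd,bh,bj,bn,bo,bv,bw,di] rk=8  ker:dh,dj,dn,do,dv,dw,hj,hn,ho,hv,hw,ij,in,io,iv,iw,jn,jo,jv,jw,no,nv,nw,ov,ow,vw
∂2: piv[bdo,bdw,bhj,bhv,bjv,bjw,bnw,dhj,dhn,dhv,dnv,dnw,hjw,ijn,ino,inv,inw,iov,nvw] rk=19  ker:hjv,hnv
rk∂_2=19

rank∂_2=19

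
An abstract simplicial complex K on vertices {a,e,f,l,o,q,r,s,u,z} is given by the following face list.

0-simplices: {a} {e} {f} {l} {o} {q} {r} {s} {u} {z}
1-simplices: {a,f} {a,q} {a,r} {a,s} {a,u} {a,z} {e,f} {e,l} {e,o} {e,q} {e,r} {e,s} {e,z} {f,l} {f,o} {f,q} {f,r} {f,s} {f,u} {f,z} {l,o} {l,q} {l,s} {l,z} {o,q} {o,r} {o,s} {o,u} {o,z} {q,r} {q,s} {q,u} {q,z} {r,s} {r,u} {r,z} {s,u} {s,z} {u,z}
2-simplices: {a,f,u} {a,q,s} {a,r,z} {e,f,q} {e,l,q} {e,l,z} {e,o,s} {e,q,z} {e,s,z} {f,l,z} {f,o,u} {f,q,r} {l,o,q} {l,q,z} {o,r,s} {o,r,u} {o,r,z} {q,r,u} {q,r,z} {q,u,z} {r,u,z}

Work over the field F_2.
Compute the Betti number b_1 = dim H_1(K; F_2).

n_0=10 n_1=39 n_2=21  [Z2]
∂1: piv[af,aq,ar,as,au,az,ef,el,eo] rk=9  ker:eq,er,es,ez,fl,fo,fq,fr,fs,fu,fz,lo,lq,ls,lz,oq,or,os,ou,oz,qr,qs,qu,qz,rs,ru,rz,su,sz,uz
∂2: piv[afu,aqs,arz,efq,elq,elz,eos,eqz,esz,flz,fou,fqr,loq,ors,oru,orz,qru,qrz,quz] rk=19  ker:lqz,ruz
b_1=(39−9)−19=11

b_1=11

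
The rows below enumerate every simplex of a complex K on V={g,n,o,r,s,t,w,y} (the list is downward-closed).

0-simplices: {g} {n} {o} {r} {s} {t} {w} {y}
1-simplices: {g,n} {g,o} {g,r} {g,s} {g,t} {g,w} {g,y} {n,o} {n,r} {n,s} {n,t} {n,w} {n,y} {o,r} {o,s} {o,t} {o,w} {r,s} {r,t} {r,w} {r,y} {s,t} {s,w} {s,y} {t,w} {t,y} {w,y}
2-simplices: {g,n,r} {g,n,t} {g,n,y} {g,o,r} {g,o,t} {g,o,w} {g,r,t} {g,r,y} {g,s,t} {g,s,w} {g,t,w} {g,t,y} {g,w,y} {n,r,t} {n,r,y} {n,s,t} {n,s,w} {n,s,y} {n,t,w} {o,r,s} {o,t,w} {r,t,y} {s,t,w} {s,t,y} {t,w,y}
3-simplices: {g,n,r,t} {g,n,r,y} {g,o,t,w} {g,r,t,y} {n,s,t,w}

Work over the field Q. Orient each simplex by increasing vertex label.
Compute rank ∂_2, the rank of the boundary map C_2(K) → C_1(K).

rank∂_2=17

n_0=8 n_1=27 n_2=25 n_3=5  [Q]
∂1: piv[gn,go,gr,gs,gt,gw,gy] rk=7  ker:no,nr,ns,nt,nw,ny,or,os,ot,ow,rs,rt,rw,ry,st,sw,sy,tw,ty,wy
∂2: piv[gnr,gnt,gny,gor,got,gow,grt,gry,gst,gsw,gtw,gty,gwy,nst,nsw,nsy,ors] rk=17  ker:nrt,nry,ntw,otw,rty,stw,sty,twy
∂3: piv[gnrt,gnry,gotw,grty,nstw] rk=5
rk∂_2=17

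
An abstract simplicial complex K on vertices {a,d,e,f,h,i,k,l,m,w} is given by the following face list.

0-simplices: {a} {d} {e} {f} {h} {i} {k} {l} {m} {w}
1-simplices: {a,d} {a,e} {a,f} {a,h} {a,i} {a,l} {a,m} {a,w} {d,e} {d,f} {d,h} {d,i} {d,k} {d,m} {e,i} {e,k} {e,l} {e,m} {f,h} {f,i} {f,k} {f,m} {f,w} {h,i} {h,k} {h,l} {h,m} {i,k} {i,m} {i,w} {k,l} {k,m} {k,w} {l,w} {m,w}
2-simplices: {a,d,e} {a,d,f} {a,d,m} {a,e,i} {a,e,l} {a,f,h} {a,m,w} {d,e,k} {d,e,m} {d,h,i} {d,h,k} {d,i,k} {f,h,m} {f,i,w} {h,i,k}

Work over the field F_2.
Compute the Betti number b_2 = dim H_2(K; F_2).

n_0=10 n_1=35 n_2=15  [Z2]
∂1: piv[ad,ae,af,ah,ai,al,am,aw,dk] rk=9  ker:de,df,dh,di,dm,ei,ek,el,em,fh,fi,fk,fm,fw,hi,hk,hl,hm,ik,im,iw,kl,km,kw,lw,mw
∂2: piv[ade,adf,adm,aei,ael,afh,amw,dek,dem,dhi,dhk,dik,fhm,fiw] rk=14  ker:hik
b_2=(15−14)−0=1

b_2=1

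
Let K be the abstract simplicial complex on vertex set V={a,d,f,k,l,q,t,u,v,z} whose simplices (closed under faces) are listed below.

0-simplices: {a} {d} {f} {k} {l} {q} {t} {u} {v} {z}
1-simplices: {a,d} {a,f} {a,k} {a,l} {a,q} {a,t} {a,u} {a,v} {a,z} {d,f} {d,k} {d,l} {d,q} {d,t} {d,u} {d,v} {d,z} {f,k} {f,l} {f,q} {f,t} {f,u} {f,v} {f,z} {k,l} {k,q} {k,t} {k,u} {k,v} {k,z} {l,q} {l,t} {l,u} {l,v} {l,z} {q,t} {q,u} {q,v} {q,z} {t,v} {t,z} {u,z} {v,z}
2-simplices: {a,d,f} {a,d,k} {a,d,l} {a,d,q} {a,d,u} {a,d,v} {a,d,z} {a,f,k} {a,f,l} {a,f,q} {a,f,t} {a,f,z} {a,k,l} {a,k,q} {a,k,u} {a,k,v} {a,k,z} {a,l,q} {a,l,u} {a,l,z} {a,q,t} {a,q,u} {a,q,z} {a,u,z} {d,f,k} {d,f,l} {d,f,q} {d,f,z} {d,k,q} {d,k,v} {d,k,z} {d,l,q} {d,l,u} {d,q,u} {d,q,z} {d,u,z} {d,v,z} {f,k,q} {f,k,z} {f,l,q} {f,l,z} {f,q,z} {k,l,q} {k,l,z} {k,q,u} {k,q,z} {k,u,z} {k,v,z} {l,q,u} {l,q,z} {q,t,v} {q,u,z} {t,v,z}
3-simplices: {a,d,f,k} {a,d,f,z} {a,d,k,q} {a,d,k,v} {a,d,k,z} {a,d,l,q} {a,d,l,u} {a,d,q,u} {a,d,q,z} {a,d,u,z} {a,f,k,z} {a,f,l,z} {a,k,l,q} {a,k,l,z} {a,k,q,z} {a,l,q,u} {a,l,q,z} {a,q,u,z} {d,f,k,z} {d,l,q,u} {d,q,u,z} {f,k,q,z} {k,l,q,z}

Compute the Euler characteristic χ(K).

n_0=10 n_1=43 n_2=53 n_3=23
χ=+10−43+53−23=-3

χ(K)=-3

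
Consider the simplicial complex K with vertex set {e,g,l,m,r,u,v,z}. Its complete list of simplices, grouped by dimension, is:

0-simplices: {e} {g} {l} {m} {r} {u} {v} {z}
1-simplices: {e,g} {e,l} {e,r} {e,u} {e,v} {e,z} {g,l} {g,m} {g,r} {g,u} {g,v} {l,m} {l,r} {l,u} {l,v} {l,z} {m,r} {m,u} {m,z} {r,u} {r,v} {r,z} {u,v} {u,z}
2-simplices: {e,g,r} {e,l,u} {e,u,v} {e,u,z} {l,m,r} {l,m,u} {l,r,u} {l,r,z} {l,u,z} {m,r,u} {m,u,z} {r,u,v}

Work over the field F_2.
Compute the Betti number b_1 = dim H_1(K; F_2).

b_1=6

n_0=8 n_1=24 n_2=12  [Z2]
∂1: piv[eg,el,er,eu,ev,ez,gm] rk=7  ker:gl,gr,gu,gv,lm,lr,lu,lv,lz,mr,mu,mz,ru,rv,rz,uv,uz
∂2: piv[egr,elu,euv,euz,lmr,lmu,lru,lrz,luz,muz,ruv] rk=11  ker:mru
b_1=(24−7)−11=6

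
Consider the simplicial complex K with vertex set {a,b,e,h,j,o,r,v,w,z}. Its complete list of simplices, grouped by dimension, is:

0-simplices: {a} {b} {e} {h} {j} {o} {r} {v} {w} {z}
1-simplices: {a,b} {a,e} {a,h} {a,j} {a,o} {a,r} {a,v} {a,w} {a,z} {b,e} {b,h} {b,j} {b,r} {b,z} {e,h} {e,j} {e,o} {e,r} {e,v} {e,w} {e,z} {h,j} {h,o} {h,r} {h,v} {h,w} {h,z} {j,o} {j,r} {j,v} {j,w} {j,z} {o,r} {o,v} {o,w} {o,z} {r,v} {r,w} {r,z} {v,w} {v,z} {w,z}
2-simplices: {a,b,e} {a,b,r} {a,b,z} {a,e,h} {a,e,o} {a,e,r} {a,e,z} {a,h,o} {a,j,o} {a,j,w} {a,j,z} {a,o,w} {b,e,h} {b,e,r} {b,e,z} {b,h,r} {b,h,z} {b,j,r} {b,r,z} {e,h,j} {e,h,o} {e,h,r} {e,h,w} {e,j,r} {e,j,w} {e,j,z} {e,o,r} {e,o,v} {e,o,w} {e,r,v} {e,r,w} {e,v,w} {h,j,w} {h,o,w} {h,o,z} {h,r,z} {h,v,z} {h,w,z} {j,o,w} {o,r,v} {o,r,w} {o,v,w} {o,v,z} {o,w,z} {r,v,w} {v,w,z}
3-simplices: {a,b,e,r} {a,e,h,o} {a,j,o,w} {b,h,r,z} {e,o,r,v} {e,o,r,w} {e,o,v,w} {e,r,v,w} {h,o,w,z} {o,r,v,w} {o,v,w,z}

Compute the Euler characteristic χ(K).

n_0=10 n_1=42 n_2=46 n_3=11
χ=+10−42+46−11=3

χ(K)=3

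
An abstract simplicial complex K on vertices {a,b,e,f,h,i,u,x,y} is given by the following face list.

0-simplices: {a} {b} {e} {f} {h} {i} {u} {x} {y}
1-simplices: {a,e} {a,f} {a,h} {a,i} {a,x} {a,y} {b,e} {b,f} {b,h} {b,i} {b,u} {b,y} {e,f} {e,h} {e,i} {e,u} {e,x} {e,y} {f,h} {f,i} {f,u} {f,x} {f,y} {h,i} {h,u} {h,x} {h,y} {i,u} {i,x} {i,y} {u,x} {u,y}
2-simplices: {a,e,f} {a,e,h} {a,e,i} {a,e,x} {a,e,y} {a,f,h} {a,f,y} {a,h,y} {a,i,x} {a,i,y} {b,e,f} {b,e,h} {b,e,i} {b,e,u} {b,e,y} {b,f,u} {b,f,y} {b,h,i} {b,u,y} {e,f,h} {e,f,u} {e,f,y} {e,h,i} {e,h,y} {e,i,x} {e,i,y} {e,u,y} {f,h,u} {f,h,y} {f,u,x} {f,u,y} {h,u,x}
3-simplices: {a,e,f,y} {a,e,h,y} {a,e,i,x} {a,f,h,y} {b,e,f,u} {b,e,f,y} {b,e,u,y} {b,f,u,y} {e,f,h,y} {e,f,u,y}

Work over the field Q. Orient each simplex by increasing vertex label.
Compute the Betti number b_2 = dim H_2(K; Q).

b_2=2

n_0=9 n_1=32 n_2=32 n_3=10  [Q]
∂1: piv[ae,af,ah,ai,ax,ay,be,bu] rk=8  ker:bf,bh,bi,by,ef,eh,ei,eu,ex,ey,fh,fi,fu,fx,fy,hi,hu,hx,hy,iu,ix,iy,ux,uy
∂2: piv[aef,aeh,aei,aex,aey,afh,afy,ahy,aix,aiy,bef,beh,bei,beu,bey,bfu,bhi,buy,fhu,fux,hux] rk=21  ker:bfy,efh,efu,efy,ehi,ehy,eix,eiy,euy,fhy,fuy
∂3: piv[aefy,aehy,aeix,afhy,befu,befy,beuy,bfuy,efhy] rk=9  ker:efuy
b_2=(32−21)−9=2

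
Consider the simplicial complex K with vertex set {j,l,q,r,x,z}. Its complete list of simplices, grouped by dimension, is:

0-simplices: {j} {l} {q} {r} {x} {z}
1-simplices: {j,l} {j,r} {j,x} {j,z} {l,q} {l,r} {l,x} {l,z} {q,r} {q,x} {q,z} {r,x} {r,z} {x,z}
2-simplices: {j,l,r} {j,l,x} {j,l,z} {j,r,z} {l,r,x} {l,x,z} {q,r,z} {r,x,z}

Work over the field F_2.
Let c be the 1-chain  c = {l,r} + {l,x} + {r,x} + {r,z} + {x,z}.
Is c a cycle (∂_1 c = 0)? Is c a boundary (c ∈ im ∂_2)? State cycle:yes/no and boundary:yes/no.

cycle:no boundary:no

n_0=6 n_1=14 n_2=8  [Z2]
∂1: piv[jl,jr,jx,jz,lq] rk=5  ker:lr,lx,lz,qr,qx,qz,rx,rz,xz
∂2: piv[jlr,jlx,jlz,jrz,lrx,lxz,qrz] rk=7  ker:rxz
∂1c = {r} + {x}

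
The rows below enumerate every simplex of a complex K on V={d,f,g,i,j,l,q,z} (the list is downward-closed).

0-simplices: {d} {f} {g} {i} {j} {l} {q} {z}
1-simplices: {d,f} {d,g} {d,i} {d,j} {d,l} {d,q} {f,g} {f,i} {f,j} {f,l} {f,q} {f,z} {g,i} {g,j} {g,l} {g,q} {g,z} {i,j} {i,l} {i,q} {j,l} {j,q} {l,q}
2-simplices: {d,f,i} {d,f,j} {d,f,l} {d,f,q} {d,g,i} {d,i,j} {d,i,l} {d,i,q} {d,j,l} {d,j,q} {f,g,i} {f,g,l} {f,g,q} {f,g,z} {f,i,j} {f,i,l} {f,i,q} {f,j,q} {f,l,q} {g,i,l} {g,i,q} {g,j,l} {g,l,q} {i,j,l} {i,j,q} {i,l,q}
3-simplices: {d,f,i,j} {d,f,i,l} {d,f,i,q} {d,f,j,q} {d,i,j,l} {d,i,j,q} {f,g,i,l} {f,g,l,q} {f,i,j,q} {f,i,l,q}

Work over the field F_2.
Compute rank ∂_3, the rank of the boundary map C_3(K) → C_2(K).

n_0=8 n_1=23 n_2=26 n_3=10  [Z2]
∂1: piv[df,dg,di,dj,dl,dq,fz] rk=7  ker:fg,fi,fj,fl,fq,gi,gj,gl,gq,gz,ij,il,iq,jl,jq,lq
∂2: piv[dfi,dfj,dfl,dfq,dgi,dij,dil,diq,djl,djq,fgi,fgl,fgq,fgz,flq,gjl] rk=16  ker:fij,fil,fiq,fjq,gil,giq,glq,ijl,ijq,ilq
∂3: piv[dfij,dfil,dfiq,dfjq,dijl,dijq,fgil,fglq,filq] rk=9  ker:fijq
rk∂_3=9

rank∂_3=9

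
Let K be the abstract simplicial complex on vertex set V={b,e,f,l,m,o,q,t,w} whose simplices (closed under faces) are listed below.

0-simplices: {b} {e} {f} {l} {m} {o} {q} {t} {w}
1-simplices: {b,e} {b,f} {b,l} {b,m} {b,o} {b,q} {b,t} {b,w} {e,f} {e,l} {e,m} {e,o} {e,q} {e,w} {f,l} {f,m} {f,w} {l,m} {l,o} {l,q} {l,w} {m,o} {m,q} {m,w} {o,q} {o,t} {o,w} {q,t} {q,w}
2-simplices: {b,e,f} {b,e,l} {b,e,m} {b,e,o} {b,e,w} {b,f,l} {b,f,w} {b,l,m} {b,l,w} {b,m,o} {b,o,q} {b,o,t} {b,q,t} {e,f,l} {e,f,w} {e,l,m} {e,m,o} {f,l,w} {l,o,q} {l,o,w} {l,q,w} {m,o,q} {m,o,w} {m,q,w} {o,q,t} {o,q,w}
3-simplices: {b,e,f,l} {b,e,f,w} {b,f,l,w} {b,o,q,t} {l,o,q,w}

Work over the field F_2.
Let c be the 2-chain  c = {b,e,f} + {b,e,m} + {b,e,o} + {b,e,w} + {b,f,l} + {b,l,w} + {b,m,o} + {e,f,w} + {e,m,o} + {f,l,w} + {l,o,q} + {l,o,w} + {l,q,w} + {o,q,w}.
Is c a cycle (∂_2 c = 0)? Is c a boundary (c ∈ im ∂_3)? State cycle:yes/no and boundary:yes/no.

n_0=9 n_1=29 n_2=26 n_3=5  [Z2]
∂1: piv[be,bf,bl,bm,bo,bq,bt,bw] rk=8  ker:ef,el,em,eo,eq,ew,fl,fm,fw,lm,lo,lq,lw,mo,mq,mw,oq,ot,ow,qt,qw
∂2: piv[bef,bel,bem,beo,bew,bfl,bfw,blm,blw,bmo,boq,bot,bqt,loq,low,lqw,moq,mow] rk=18  ker:efl,efw,elm,emo,flw,mqw,oqt,oqw
∂3: piv[befl,befw,bflw,boqt,loqw] rk=5
∂2c = 0
c vs im∂3: residual ≠ 0 ⇒ not boundary

cycle:yes boundary:no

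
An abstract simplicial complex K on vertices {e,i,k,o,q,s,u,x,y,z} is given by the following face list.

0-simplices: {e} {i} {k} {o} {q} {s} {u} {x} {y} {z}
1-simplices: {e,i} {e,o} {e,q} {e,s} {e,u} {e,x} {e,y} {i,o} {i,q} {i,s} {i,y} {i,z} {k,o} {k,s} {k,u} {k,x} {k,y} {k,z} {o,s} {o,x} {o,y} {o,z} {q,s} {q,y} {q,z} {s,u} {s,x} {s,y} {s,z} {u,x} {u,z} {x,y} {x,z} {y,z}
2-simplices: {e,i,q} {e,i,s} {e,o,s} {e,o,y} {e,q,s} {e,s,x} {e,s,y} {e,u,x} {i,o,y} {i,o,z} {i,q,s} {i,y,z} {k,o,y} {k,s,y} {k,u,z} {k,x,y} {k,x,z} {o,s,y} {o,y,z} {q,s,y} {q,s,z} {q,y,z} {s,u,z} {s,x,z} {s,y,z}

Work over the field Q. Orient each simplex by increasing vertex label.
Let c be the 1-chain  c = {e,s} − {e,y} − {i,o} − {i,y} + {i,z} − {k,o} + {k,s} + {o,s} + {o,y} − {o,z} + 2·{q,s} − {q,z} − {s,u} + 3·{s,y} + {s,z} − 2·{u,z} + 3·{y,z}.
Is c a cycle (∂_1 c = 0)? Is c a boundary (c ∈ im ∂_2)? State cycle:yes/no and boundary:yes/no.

n_0=10 n_1=34 n_2=25  [Q]
∂1: piv[ei,eo,eq,es,eu,ex,ey,iz,ko] rk=9  ker:io,iq,is,iy,ks,ku,kx,ky,kz,os,ox,oy,oz,qs,qy,qz,su,sx,sy,sz,ux,uz,xy,xz,yz
∂2: piv[eiq,eis,eos,eoy,eqs,esx,esy,eux,ioy,ioz,iyz,koy,ksy,kuz,kxy,kxz,qsy,qsz,qyz,suz,sxz] rk=21  ker:iqs,osy,oyz,syz
∂1c = {i} − 3·{o} − {q} + 2·{s} + {u} − {y} + {z}

cycle:no boundary:no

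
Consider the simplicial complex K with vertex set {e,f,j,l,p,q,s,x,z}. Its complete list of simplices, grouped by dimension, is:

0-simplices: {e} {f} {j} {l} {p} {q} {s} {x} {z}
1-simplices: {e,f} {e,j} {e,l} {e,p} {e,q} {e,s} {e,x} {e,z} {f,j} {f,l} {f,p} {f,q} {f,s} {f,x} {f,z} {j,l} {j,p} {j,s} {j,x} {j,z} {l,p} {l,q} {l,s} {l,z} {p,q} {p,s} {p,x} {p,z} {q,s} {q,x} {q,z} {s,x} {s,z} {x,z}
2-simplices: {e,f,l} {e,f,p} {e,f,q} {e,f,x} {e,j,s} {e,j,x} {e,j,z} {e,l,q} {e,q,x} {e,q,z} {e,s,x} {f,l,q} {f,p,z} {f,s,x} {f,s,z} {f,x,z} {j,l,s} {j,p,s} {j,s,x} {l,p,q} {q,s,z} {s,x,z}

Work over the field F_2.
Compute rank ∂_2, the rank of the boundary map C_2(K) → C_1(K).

n_0=9 n_1=34 n_2=22  [Z2]
∂1: piv[ef,ej,el,ep,eq,es,ex,ez] rk=8  ker:fj,fl,fp,fq,fs,fx,fz,jl,jp,js,jx,jz,lp,lq,ls,lz,pq,ps,px,pz,qs,qx,qz,sx,sz,xz
∂2: piv[efl,efp,efq,efx,ejs,ejx,ejz,elq,eqx,eqz,esx,fpz,fsx,fsz,fxz,jls,jps,lpq,qsz] rk=19  ker:flq,jsx,sxz
rk∂_2=19

rank∂_2=19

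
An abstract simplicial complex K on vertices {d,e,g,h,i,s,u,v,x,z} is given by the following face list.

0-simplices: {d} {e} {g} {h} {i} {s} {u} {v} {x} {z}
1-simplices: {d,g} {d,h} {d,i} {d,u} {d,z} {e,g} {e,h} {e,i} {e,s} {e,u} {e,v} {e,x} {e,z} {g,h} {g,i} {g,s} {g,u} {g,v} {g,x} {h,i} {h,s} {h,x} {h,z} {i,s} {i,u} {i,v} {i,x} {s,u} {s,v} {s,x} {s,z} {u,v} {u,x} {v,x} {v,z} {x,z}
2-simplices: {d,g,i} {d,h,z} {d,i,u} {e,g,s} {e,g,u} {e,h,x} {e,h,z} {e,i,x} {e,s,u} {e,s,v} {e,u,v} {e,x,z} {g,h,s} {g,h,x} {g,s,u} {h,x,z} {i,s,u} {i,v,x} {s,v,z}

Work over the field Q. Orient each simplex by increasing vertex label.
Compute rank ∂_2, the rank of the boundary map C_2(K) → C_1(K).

rank∂_2=17

n_0=10 n_1=36 n_2=19  [Q]
∂1: piv[dg,dh,di,du,dz,eg,es,ev,ex] rk=9  ker:eh,ei,eu,ez,gh,gi,gs,gu,gv,gx,hi,hs,hx,hz,is,iu,iv,ix,su,sv,sx,sz,uv,ux,vx,vz,xz
∂2: piv[dgi,dhz,diu,egs,egu,ehx,ehz,eix,esu,esv,euv,exz,ghs,ghx,isu,ivx,svz] rk=17  ker:gsu,hxz
rk∂_2=17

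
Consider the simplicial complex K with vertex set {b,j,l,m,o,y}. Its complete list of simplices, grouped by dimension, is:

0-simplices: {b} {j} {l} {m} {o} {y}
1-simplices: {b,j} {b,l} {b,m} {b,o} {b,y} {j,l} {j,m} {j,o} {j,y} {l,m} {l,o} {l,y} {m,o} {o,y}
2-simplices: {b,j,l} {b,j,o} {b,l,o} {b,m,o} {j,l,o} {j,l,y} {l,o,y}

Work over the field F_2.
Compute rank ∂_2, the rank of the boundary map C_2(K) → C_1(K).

n_0=6 n_1=14 n_2=7  [Z2]
∂1: piv[bj,bl,bm,bo,by] rk=5  ker:jl,jm,jo,jy,lm,lo,ly,mo,oy
∂2: piv[bjl,bjo,blo,bmo,jly,loy] rk=6  ker:jlo
rk∂_2=6

rank∂_2=6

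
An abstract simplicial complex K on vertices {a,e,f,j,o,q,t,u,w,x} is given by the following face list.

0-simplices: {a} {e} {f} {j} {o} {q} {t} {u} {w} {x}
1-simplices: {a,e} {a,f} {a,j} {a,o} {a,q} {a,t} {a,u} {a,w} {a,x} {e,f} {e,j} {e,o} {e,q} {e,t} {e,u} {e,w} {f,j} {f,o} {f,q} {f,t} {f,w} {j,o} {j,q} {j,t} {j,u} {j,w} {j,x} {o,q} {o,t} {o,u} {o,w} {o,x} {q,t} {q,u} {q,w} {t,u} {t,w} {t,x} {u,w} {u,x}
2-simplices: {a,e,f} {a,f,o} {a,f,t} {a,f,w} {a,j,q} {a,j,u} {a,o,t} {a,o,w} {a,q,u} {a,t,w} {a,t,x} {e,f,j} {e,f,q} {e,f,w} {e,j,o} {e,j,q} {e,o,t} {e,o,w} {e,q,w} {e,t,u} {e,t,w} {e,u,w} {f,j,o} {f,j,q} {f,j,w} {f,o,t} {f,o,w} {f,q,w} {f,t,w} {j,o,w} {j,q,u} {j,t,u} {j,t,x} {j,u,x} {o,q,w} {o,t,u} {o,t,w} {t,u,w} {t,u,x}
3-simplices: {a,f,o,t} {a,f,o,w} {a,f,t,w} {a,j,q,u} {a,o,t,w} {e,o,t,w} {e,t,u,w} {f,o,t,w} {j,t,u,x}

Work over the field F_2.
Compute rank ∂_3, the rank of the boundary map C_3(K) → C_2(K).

rank∂_3=8

n_0=10 n_1=40 n_2=39 n_3=9  [Z2]
∂1: piv[ae,af,aj,ao,aq,at,au,aw,ax] rk=9  ker:ef,ej,eo,eq,et,eu,ew,fj,fo,fq,ft,fw,jo,jq,jt,ju,jw,jx,oq,ot,ou,ow,ox,qt,qu,qw,tu,tw,tx,uw,ux
∂2: piv[aef,afo,aft,afw,ajq,aju,aot,aow,aqu,atw,atx,efj,efq,efw,ejo,ejq,eot,eow,eqw,etu,euw,fjw,jtu,jtx,jux,oqw,otu] rk=27  ker:etw,fjo,fjq,fot,fow,fqw,ftw,jow,jqu,otw,tuw,tux
∂3: piv[afot,afow,aftw,ajqu,aotw,eotw,etuw,jtux] rk=8  ker:fotw
rk∂_3=8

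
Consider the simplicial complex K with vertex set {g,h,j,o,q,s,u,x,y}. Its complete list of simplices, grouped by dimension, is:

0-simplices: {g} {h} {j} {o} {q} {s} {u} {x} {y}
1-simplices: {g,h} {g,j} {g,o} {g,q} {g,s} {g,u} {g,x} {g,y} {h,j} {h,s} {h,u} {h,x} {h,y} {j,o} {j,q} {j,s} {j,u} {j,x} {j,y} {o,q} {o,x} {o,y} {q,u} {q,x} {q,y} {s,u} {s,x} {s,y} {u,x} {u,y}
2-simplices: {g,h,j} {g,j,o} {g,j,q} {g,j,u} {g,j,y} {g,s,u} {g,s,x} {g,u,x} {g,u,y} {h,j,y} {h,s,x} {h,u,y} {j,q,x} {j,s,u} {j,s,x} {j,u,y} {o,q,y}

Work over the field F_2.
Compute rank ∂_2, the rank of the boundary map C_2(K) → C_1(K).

n_0=9 n_1=30 n_2=17  [Z2]
∂1: piv[gh,gj,go,gq,gs,gu,gx,gy] rk=8  ker:hj,hs,hu,hx,hy,jo,jq,js,ju,jx,jy,oq,ox,oy,qu,qx,qy,su,sx,sy,ux,uy
∂2: piv[ghj,gjo,gjq,gju,gjy,gsu,gsx,gux,guy,hjy,hsx,huy,jqx,jsu,jsx,oqy] rk=16  ker:juy
rk∂_2=16

rank∂_2=16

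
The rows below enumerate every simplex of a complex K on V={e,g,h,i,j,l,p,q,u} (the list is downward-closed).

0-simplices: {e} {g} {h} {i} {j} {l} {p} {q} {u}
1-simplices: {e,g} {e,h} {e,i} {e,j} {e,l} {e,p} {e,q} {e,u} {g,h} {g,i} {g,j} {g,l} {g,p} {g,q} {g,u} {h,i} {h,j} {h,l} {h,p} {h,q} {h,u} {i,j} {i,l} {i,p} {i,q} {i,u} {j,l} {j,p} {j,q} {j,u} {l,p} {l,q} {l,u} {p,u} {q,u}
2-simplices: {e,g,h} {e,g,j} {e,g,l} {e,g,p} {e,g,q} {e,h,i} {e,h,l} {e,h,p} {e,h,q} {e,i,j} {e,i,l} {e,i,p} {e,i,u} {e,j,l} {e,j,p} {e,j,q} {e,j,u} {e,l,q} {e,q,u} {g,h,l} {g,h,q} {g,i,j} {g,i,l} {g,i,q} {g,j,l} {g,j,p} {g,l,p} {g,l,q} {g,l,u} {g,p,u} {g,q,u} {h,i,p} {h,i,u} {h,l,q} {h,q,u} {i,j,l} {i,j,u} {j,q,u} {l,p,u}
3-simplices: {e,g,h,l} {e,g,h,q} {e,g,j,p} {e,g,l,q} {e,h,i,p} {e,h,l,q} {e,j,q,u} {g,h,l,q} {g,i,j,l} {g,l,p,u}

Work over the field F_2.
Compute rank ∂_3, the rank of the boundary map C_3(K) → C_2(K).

rank∂_3=9

n_0=9 n_1=35 n_2=39 n_3=10  [Z2]
∂1: piv[eg,eh,ei,ej,el,ep,eq,eu] rk=8  ker:gh,gi,gj,gl,gp,gq,gu,hi,hj,hl,hp,hq,hu,ij,il,ip,iq,iu,jl,jp,jq,ju,lp,lq,lu,pu,qu
∂2: piv[egh,egj,egl,egp,egq,ehi,ehl,ehp,ehq,eij,eil,eip,eiu,ejl,ejp,ejq,eju,elq,equ,gij,giq,glp,glu,gpu,gqu,hiu] rk=26  ker:ghl,ghq,gil,gjl,gjp,glq,hip,hlq,hqu,ijl,iju,jqu,lpu
∂3: piv[eghl,eghq,egjp,eglq,ehip,ehlq,ejqu,gijl,glpu] rk=9  ker:ghlq
rk∂_3=9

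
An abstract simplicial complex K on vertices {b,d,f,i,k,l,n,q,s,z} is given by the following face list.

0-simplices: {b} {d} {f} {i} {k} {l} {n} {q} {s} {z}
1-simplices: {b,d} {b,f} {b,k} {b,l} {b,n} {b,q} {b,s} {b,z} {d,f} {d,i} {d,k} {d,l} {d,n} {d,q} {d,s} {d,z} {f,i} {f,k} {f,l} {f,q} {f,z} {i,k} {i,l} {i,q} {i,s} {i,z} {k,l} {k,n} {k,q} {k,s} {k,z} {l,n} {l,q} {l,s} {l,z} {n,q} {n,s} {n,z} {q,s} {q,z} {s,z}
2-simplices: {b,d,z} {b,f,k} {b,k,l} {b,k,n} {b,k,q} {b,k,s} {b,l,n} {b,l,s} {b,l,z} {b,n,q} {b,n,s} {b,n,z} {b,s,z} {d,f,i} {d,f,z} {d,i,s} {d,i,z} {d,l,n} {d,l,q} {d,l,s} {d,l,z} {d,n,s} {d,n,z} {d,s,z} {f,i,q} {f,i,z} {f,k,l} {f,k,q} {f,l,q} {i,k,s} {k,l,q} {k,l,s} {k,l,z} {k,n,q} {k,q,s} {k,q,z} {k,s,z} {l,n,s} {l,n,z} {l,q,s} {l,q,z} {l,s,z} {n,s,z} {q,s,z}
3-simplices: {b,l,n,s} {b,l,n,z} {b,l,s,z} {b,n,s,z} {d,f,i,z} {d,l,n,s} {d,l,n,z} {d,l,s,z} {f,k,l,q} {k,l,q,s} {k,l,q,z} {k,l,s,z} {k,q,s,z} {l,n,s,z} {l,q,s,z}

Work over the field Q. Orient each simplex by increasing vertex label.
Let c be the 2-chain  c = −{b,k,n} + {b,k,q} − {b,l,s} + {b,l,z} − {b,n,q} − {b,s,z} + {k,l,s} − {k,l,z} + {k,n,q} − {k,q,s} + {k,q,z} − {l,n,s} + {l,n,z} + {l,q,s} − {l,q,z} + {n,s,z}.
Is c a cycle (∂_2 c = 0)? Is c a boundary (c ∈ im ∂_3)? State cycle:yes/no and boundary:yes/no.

cycle:yes boundary:no

n_0=10 n_1=41 n_2=44 n_3=15  [Q]
∂1: piv[bd,bf,bk,bl,bn,bq,bs,bz,di] rk=9  ker:df,dk,dl,dn,dq,ds,dz,fi,fk,fl,fq,fz,ik,il,iq,is,iz,kl,kn,kq,ks,kz,ln,lq,ls,lz,nq,ns,nz,qs,qz,sz
∂2: piv[bdz,bfk,bkl,bkn,bkq,bks,bln,bls,blz,bnq,bns,bnz,bsz,dfi,dfz,dis,diz,dln,dlq,dls,dlz,fiq,fkl,fkq,flq,iks,klz,kqs,kqz] rk=29  ker:dns,dnz,dsz,fiz,klq,kls,knq,ksz,lns,lnz,lqs,lqz,lsz,nsz,qsz
∂3: piv[blns,blnz,blsz,bnsz,dfiz,dlns,dlnz,dlsz,fklq,klqs,klqz,klsz,kqsz] rk=13  ker:lnsz,lqsz
∂2c = 0
c vs im∂3: residual ≠ 0 ⇒ not boundary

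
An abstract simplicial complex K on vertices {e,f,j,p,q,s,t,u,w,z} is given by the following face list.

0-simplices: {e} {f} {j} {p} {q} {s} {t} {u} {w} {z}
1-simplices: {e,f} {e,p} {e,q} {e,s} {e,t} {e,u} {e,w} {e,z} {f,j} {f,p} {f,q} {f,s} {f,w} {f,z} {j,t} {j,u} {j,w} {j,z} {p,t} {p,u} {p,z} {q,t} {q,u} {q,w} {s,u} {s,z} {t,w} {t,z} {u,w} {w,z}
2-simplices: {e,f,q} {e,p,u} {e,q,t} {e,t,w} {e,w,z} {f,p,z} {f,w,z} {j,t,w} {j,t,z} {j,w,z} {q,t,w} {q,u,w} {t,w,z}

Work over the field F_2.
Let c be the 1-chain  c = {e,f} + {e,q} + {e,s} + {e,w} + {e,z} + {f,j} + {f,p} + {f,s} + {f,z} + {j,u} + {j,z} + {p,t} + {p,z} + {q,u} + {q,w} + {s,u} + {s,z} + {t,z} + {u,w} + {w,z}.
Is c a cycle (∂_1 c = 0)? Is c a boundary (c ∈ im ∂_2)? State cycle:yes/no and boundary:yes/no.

cycle:no boundary:no

n_0=10 n_1=30 n_2=13  [Z2]
∂1: piv[ef,ep,eq,es,et,eu,ew,ez,fj] rk=9  ker:fp,fq,fs,fw,fz,jt,ju,jw,jz,pt,pu,pz,qt,qu,qw,su,sz,tw,tz,uw,wz
∂2: piv[efq,epu,eqt,etw,ewz,fpz,fwz,jtw,jtz,jwz,qtw,quw] rk=12  ker:twz
∂1c = {e} + {f} + {j} + {p} + {q} + {z}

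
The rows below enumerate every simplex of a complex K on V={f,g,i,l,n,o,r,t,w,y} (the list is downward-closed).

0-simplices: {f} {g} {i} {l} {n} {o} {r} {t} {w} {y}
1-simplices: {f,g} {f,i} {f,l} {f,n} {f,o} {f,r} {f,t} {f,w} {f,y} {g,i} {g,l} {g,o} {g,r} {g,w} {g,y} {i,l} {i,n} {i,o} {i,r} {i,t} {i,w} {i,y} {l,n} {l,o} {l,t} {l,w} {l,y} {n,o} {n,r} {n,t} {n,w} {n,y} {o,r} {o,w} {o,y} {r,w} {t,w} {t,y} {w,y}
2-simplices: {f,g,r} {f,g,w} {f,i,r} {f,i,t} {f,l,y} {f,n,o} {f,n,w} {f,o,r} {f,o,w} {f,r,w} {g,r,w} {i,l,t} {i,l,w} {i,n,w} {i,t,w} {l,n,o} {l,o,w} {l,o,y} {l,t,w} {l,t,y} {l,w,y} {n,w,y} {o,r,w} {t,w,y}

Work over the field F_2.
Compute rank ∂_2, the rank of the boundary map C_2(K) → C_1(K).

n_0=10 n_1=39 n_2=24  [Z2]
∂1: piv[fg,fi,fl,fn,fo,fr,ft,fw,fy] rk=9  ker:gi,gl,go,gr,gw,gy,il,in,io,ir,it,iw,iy,ln,lo,lt,lw,ly,no,nr,nt,nw,ny,or,ow,oy,rw,tw,ty,wy
∂2: piv[fgr,fgw,fir,fit,fly,fno,fnw,for,fow,frw,ilt,ilw,inw,itw,lno,low,loy,lty,lwy,nwy] rk=20  ker:grw,ltw,orw,twy
rk∂_2=20

rank∂_2=20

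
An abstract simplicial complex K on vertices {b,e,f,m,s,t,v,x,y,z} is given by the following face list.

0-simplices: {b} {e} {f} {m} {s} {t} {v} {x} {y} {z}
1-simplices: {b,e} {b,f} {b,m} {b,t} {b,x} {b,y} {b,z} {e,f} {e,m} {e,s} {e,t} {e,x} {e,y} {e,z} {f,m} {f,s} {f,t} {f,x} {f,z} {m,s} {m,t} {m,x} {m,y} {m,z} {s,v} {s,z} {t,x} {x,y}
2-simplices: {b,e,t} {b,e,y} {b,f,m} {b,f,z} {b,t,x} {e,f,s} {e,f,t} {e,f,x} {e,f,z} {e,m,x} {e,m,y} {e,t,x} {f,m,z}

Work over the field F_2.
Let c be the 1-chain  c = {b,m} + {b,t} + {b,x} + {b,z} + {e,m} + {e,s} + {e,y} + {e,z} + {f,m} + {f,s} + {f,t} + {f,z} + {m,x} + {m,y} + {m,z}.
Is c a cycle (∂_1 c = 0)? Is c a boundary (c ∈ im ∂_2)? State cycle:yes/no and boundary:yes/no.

n_0=10 n_1=28 n_2=13  [Z2]
∂1: piv[be,bf,bm,bt,bx,by,bz,es,sv] rk=9  ker:ef,em,et,ex,ey,ez,fm,fs,ft,fx,fz,ms,mt,mx,my,mz,sz,tx,xy
∂2: piv[bet,bey,bfm,bfz,btx,efs,eft,efx,efz,emx,emy,etx,fmz] rk=13
∂1c = 0
c vs im∂2: residual ≠ 0 ⇒ not boundary

cycle:yes boundary:no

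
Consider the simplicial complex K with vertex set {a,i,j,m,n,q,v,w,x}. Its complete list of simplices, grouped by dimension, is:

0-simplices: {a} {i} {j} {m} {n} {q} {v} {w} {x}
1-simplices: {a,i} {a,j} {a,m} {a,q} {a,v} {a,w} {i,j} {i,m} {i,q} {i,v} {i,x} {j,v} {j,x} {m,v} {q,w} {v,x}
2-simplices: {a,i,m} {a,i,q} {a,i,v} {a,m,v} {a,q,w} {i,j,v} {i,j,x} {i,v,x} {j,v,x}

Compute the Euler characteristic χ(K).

χ(K)=2

n_0=9 n_1=16 n_2=9
χ=+9−16+9=2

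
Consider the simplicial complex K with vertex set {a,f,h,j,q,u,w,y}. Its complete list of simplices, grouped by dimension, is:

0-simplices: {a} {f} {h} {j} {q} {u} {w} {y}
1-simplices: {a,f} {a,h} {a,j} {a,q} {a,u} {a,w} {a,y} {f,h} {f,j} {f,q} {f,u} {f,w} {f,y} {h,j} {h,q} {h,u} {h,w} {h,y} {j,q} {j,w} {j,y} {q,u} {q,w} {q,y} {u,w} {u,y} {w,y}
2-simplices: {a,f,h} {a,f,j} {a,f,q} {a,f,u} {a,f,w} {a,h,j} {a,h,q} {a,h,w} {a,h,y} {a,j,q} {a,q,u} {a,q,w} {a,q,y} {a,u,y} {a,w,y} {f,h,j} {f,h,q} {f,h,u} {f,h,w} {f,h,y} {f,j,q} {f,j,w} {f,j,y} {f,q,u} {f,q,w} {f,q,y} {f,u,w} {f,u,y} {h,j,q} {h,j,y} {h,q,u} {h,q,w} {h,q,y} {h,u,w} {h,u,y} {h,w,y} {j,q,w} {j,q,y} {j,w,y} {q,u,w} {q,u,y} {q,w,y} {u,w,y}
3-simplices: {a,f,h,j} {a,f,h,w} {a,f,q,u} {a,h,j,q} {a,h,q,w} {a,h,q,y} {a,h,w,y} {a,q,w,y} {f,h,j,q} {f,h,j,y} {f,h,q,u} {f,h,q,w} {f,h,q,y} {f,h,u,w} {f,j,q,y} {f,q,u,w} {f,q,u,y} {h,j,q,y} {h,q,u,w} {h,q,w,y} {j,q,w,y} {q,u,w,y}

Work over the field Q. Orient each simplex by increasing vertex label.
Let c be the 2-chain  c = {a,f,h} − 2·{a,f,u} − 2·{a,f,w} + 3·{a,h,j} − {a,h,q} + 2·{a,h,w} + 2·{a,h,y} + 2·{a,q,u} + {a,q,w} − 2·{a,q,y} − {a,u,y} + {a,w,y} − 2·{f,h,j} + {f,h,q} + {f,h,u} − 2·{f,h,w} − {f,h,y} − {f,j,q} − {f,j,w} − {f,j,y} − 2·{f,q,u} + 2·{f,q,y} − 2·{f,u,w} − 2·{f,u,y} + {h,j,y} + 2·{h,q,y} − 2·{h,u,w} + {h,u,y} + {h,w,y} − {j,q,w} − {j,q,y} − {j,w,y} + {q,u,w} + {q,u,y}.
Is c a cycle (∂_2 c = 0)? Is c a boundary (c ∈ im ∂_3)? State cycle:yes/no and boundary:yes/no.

n_0=8 n_1=27 n_2=43 n_3=22  [Q]
∂1: piv[af,ah,aj,aq,au,aw,ay] rk=7  ker:fh,fj,fq,fu,fw,fy,hj,hq,hu,hw,hy,jq,jw,jy,qu,qw,qy,uw,uy,wy
∂2: piv[afh,afj,afq,afu,afw,ahj,ahq,ahw,ahy,ajq,aqu,aqw,aqy,auy,awy,fhu,fhy,fjw,fjy,fuw] rk=20  ker:fhj,fhq,fhw,fjq,fqu,fqw,fqy,fuy,hjq,hjy,hqu,hqw,hqy,huw,huy,hwy,jqw,jqy,jwy,quw,quy,qwy,uwy
∂3: piv[afhj,afhw,afqu,ahjq,ahqw,ahqy,ahwy,aqwy,fhjq,fhjy,fhqu,fhqw,fhqy,fhuw,fjqy,fquw,fquy,jqwy,quwy] rk=19  ker:hjqy,hquw,hqwy
∂2c = −3·{a,f} + 5·{a,h} − 3·{a,j} + 2·{a,q} − {a,u} − 2·{f,h} − {f,j} − 5·{f,u} + 3·{f,w} + 2·{f,y} + 2·{h,j} + 2·{h,q} + 3·{h,w} − 4·{h,y} − 3·{j,q} − {j,w} + 2·{j,y} + 2·{q,u} − {q,w} − 3·{u,w} − {u,y} + {w,y}

cycle:no boundary:no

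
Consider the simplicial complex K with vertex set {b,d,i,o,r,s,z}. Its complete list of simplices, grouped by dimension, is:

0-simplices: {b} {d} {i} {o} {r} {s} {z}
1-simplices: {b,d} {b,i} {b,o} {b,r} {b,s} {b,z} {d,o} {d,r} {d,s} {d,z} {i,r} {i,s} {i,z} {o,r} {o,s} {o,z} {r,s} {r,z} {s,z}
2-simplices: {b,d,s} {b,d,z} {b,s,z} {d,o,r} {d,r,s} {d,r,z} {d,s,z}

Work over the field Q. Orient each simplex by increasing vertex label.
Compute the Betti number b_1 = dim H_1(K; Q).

n_0=7 n_1=19 n_2=7  [Q]
∂1: piv[bd,bi,bo,br,bs,bz] rk=6  ker:do,dr,ds,dz,ir,is,iz,or,os,oz,rs,rz,sz
∂2: piv[bds,bdz,bsz,dor,drs,drz] rk=6  ker:dsz
b_1=(19−6)−6=7

b_1=7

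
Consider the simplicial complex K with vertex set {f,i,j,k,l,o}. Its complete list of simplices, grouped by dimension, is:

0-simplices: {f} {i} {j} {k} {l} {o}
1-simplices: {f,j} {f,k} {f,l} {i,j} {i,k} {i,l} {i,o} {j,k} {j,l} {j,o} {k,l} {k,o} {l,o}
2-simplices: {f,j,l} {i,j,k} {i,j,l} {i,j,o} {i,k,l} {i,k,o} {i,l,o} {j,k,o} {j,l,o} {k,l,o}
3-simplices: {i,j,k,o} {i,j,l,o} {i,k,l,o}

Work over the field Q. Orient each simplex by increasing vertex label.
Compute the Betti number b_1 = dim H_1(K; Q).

n_0=6 n_1=13 n_2=10 n_3=3  [Q]
∂1: piv[fj,fk,fl,ij,io] rk=5  ker:ik,il,jk,jl,jo,kl,ko,lo
∂2: piv[fjl,ijk,ijl,ijo,ikl,iko,ilo] rk=7  ker:jko,jlo,klo
∂3: piv[ijko,ijlo,iklo] rk=3
b_1=(13−5)−7=1

b_1=1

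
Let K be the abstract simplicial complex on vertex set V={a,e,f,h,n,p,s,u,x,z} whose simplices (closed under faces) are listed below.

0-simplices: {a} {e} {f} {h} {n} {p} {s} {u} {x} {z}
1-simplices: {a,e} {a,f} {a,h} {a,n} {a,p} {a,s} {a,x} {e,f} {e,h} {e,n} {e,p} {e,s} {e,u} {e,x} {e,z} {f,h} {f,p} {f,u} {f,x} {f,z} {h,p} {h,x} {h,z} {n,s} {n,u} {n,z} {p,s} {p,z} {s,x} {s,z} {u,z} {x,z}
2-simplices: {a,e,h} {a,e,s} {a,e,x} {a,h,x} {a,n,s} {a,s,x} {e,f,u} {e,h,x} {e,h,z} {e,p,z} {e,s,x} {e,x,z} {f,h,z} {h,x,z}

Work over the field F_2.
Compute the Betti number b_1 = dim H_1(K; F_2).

b_1=12

n_0=10 n_1=32 n_2=14  [Z2]
∂1: piv[ae,af,ah,an,ap,as,ax,eu,ez] rk=9  ker:ef,eh,en,ep,es,ex,fh,fp,fu,fx,fz,hp,hx,hz,ns,nu,nz,ps,pz,sx,sz,uz,xz
∂2: piv[aeh,aes,aex,ahx,ans,asx,efu,ehz,epz,exz,fhz] rk=11  ker:ehx,esx,hxz
b_1=(32−9)−11=12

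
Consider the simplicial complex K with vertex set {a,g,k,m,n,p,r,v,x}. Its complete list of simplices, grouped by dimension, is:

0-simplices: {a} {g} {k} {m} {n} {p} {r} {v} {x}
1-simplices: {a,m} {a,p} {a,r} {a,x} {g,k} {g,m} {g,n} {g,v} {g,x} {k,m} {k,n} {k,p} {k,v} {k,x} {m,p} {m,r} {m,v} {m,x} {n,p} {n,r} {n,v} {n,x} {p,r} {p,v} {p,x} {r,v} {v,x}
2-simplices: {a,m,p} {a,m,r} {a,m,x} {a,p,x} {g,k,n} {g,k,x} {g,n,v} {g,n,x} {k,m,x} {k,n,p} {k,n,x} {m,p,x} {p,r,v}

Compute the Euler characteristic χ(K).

χ(K)=-5

n_0=9 n_1=27 n_2=13
χ=+9−27+13=-5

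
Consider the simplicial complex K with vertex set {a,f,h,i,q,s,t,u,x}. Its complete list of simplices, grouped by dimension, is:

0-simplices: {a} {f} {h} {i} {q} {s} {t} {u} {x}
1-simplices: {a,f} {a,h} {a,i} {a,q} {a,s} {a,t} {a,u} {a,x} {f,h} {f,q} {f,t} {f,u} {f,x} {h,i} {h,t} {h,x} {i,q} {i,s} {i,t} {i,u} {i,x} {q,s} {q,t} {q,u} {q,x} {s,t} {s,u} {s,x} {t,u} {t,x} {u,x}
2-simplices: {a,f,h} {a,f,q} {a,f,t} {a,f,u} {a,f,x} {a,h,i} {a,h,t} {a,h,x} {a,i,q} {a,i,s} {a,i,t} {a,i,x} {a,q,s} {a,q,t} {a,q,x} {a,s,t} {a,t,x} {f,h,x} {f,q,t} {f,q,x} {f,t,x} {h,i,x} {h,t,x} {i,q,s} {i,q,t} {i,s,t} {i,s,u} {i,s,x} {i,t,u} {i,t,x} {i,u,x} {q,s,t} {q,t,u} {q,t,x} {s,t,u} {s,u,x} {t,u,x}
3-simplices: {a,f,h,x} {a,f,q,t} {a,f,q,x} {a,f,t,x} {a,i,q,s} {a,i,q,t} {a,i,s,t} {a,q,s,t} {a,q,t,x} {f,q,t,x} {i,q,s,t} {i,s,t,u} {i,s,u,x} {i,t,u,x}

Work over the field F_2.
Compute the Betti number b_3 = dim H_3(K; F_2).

n_0=9 n_1=31 n_2=37 n_3=14  [Z2]
∂1: piv[af,ah,ai,aq,as,at,au,ax] rk=8  ker:fh,fq,ft,fu,fx,hi,ht,hx,iq,is,it,iu,ix,qs,qt,qu,qx,st,su,sx,tu,tx,ux
∂2: piv[afh,afq,aft,afu,afx,ahi,aht,ahx,aiq,ais,ait,aix,aqs,aqt,aqx,ast,atx,isu,isx,itu,iux,qtu] rk=22  ker:fhx,fqt,fqx,ftx,hix,htx,iqs,iqt,ist,itx,qst,qtx,stu,sux,tux
∂3: piv[afhx,afqt,afqx,aftx,aiqs,aiqt,aist,aqst,aqtx,istu,isux,itux] rk=12  ker:fqtx,iqst
b_3=(14−12)−0=2

b_3=2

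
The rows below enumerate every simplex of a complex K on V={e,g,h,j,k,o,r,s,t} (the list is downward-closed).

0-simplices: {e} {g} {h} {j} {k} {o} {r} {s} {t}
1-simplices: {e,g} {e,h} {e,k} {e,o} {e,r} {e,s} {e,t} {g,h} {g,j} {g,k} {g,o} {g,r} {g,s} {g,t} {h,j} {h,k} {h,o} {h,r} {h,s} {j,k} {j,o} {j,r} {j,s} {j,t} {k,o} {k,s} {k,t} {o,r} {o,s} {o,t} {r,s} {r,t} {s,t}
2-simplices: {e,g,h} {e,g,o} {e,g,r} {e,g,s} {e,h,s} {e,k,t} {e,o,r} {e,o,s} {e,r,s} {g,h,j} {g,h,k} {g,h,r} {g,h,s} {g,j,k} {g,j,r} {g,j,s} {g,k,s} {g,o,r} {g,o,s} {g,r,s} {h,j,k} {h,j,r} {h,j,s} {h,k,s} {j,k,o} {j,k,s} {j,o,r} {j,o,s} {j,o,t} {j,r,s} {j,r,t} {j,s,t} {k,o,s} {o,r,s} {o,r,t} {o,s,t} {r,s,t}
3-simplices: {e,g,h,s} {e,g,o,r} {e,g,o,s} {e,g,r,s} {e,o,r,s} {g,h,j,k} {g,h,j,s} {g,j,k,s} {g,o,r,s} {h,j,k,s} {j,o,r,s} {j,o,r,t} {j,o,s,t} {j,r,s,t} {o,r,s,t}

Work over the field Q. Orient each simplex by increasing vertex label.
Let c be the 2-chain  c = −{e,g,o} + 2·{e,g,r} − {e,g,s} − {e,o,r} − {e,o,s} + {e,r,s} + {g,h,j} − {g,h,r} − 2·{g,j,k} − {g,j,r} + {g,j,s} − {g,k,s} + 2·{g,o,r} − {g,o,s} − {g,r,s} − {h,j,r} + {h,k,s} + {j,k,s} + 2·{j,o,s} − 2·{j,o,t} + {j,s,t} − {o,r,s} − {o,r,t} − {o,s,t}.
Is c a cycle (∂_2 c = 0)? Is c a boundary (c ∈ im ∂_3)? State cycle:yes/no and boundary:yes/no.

n_0=9 n_1=33 n_2=37 n_3=15  [Q]
∂1: piv[eg,eh,ek,eo,er,es,et,gj] rk=8  ker:gh,gk,go,gr,gs,gt,hj,hk,ho,hr,hs,jk,jo,jr,js,jt,ko,ks,kt,or,os,ot,rs,rt,st
∂2: piv[egh,ego,egr,egs,ehs,ekt,eor,eos,ers,ghj,ghk,ghr,gjk,gjr,gjs,gks,jko,jor,jot,jrt,jst] rk=21  ker:ghs,gor,gos,grs,hjk,hjr,hjs,hks,jks,jos,jrs,kos,ors,ort,ost,rst
∂3: piv[eghs,egor,egos,egrs,eors,ghjk,ghjs,gjks,hjks,jors,jort,jost,jrst] rk=13  ker:gors,orst
∂2c = −{e,o} + {e,s} − 3·{g,j} + {g,k} + {g,r} + {g,s} + {h,k} − {h,s} − {j,k} − 2·{j,r} − {j,s} + {j,t} + {k,s} − {o,r} − {r,s} − {r,t}

cycle:no boundary:no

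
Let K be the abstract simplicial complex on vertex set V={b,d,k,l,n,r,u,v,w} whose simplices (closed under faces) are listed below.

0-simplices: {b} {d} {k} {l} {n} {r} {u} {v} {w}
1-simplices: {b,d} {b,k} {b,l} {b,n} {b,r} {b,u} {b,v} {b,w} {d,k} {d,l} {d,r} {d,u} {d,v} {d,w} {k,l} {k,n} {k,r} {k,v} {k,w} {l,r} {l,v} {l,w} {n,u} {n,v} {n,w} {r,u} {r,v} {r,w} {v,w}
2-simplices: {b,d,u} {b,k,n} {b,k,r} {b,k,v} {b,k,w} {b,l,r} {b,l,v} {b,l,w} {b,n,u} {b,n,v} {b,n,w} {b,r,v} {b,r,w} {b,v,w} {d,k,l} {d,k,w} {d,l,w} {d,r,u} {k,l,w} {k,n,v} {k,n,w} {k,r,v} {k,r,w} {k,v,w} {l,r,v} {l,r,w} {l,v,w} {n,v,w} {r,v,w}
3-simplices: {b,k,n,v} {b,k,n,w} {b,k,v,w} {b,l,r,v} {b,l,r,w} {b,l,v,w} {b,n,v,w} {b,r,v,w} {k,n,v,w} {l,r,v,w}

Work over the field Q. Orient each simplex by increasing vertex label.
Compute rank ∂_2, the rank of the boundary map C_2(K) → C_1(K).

rank∂_2=18

n_0=9 n_1=29 n_2=29 n_3=10  [Q]
∂1: piv[bd,bk,bl,bn,br,bu,bv,bw] rk=8  ker:dk,dl,dr,du,dv,dw,kl,kn,kr,kv,kw,lr,lv,lw,nu,nv,nw,ru,rv,rw,vw
∂2: piv[bdu,bkn,bkr,bkv,bkw,blr,blv,blw,bnu,bnv,bnw,brv,brw,bvw,dkl,dkw,dlw,dru] rk=18  ker:klw,knv,knw,krv,krw,kvw,lrv,lrw,lvw,nvw,rvw
∂3: piv[bknv,bknw,bkvw,blrv,blrw,blvw,bnvw,brvw] rk=8  ker:knvw,lrvw
rk∂_2=18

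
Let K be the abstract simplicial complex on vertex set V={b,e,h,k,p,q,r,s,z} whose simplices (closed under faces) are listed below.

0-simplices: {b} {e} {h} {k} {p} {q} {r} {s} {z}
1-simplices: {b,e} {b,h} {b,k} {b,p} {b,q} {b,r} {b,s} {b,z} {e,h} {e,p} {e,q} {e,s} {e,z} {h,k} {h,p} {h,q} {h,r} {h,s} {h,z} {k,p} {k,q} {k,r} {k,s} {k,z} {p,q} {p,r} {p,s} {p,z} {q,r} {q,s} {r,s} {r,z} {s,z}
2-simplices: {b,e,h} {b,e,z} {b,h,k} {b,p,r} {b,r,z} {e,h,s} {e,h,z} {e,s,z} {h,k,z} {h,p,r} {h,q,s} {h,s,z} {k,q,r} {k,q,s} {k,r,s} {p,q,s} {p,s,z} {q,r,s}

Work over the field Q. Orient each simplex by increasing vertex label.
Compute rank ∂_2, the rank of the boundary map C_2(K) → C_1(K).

rank∂_2=16

n_0=9 n_1=33 n_2=18  [Q]
∂1: piv[be,bh,bk,bp,bq,br,bs,bz] rk=8  ker:eh,ep,eq,es,ez,hk,hp,hq,hr,hs,hz,kp,kq,kr,ks,kz,pq,pr,ps,pz,qr,qs,rs,rz,sz
∂2: piv[beh,bez,bhk,bpr,brz,ehs,ehz,esz,hkz,hpr,hqs,kqr,kqs,krs,pqs,psz] rk=16  ker:hsz,qrs
rk∂_2=16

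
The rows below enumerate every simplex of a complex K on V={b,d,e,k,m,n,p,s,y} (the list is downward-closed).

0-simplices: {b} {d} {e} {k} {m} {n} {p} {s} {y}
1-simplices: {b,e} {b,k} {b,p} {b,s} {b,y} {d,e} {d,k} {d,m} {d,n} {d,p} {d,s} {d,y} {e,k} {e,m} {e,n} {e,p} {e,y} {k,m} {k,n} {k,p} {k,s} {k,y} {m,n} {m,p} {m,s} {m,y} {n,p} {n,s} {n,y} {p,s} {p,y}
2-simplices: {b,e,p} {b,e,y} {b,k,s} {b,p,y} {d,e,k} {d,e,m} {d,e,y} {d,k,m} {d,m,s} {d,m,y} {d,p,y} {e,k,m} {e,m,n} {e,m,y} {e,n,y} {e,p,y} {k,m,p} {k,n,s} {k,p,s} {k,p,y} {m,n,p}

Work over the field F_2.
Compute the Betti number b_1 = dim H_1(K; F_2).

b_1=5

n_0=9 n_1=31 n_2=21  [Z2]
∂1: piv[be,bk,bp,bs,by,de,dm,dn] rk=8  ker:dk,dp,ds,dy,ek,em,en,ep,ey,km,kn,kp,ks,ky,mn,mp,ms,my,np,ns,ny,ps,py
∂2: piv[bep,bey,bks,bpy,dek,dem,dey,dkm,dms,dmy,dpy,emn,eny,kmp,kns,kps,kpy,mnp] rk=18  ker:ekm,emy,epy
b_1=(31−8)−18=5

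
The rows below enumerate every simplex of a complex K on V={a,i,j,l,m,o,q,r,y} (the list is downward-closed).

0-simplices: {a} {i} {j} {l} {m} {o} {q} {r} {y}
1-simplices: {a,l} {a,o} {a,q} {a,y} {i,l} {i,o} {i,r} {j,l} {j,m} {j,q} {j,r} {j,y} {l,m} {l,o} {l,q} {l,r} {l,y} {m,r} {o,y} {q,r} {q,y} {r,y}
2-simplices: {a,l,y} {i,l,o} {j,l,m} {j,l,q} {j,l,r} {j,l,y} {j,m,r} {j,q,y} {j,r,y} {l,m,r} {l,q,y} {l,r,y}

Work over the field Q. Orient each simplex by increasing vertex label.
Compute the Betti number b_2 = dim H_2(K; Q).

b_2=3

n_0=9 n_1=22 n_2=12  [Q]
∂1: piv[al,ao,aq,ay,il,ir,jl,jm] rk=8  ker:io,jq,jr,jy,lm,lo,lq,lr,ly,mr,oy,qr,qy,ry
∂2: piv[aly,ilo,jlm,jlq,jlr,jly,jmr,jqy,jry] rk=9  ker:lmr,lqy,lry
b_2=(12−9)−0=3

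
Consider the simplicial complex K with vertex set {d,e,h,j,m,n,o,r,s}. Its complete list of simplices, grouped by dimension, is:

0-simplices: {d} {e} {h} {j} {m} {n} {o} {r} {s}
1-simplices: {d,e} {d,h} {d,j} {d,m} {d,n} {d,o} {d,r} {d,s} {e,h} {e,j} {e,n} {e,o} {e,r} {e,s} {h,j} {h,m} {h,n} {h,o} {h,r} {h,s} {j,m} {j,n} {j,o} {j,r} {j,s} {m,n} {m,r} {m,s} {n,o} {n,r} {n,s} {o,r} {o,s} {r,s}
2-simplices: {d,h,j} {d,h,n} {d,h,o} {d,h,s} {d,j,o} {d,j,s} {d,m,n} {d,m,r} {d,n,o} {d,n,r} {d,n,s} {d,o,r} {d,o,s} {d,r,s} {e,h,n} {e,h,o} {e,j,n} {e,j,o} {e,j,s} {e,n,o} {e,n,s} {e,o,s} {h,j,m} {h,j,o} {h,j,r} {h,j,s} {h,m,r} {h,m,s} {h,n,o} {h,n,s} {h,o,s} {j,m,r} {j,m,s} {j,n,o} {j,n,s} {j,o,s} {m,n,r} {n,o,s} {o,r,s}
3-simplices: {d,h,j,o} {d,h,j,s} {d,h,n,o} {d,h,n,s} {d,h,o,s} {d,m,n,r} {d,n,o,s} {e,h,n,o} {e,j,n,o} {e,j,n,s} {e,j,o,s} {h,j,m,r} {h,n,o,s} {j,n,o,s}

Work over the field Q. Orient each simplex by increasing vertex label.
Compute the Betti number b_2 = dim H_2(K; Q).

b_2=3

n_0=9 n_1=34 n_2=39 n_3=14  [Q]
∂1: piv[de,dh,dj,dm,dn,do,dr,ds] rk=8  ker:eh,ej,en,eo,er,es,hj,hm,hn,ho,hr,hs,jm,jn,jo,jr,js,mn,mr,ms,no,nr,ns,or,os,rs
∂2: piv[dhj,dhn,dho,dhs,djo,djs,dmn,dmr,dno,dnr,dns,dor,dos,drs,ehn,eho,ejn,ejo,ejs,hjm,hjr,hmr,hms] rk=23  ker:eno,ens,eos,hjo,hjs,hno,hns,hos,jmr,jms,jno,jns,jos,mnr,nos,ors
∂3: piv[dhjo,dhjs,dhno,dhns,dhos,dmnr,dnos,ehno,ejno,ejns,ejos,hjmr,jnos] rk=13  ker:hnos
b_2=(39−23)−13=3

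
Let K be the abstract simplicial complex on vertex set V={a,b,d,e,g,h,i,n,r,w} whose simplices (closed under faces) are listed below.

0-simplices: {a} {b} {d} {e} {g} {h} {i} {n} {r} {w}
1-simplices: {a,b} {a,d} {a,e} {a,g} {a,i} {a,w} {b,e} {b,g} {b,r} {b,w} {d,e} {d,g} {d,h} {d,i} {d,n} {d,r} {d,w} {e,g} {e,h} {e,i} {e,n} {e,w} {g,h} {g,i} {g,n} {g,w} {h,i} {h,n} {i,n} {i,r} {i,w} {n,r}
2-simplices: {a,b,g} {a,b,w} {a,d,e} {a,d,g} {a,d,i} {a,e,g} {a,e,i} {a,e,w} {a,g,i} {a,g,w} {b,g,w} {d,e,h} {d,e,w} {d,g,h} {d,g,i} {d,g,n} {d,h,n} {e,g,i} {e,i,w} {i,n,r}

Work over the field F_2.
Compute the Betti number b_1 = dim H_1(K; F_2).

b_1=6

n_0=10 n_1=32 n_2=20  [Z2]
∂1: piv[ab,ad,ae,ag,ai,aw,br,dh,dn] rk=9  ker:be,bg,bw,de,dg,di,dr,dw,eg,eh,ei,en,ew,gh,gi,gn,gw,hi,hn,in,ir,iw,nr
∂2: piv[abg,abw,ade,adg,adi,aeg,aei,aew,agi,agw,deh,dew,dgh,dgn,dhn,eiw,inr] rk=17  ker:bgw,dgi,egi
b_1=(32−9)−17=6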